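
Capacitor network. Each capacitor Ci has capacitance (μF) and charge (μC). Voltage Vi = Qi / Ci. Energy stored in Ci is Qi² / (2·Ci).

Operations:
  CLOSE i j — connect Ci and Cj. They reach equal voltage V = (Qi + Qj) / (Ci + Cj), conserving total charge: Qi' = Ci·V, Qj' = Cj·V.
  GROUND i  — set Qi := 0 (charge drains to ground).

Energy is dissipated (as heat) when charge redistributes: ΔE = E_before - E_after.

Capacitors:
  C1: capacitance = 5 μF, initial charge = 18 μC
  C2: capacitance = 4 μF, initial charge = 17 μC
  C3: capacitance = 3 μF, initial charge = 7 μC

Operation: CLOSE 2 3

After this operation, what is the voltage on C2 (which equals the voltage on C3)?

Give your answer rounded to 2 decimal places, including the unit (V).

Initial: C1(5μF, Q=18μC, V=3.60V), C2(4μF, Q=17μC, V=4.25V), C3(3μF, Q=7μC, V=2.33V)
Op 1: CLOSE 2-3: Q_total=24.00, C_total=7.00, V=3.43; Q2=13.71, Q3=10.29; dissipated=3.149

Answer: 3.43 V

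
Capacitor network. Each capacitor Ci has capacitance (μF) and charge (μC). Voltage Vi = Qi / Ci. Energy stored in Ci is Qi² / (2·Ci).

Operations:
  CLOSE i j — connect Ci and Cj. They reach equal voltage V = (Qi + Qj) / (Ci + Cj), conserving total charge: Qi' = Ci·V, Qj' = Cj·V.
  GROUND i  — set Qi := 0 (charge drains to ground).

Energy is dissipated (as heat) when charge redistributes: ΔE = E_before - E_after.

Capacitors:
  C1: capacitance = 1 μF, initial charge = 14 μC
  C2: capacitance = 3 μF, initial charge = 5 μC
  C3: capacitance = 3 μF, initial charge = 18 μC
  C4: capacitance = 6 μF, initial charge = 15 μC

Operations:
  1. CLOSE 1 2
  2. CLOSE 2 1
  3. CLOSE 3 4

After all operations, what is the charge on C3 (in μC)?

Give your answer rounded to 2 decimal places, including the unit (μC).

Answer: 11.00 μC

Derivation:
Initial: C1(1μF, Q=14μC, V=14.00V), C2(3μF, Q=5μC, V=1.67V), C3(3μF, Q=18μC, V=6.00V), C4(6μF, Q=15μC, V=2.50V)
Op 1: CLOSE 1-2: Q_total=19.00, C_total=4.00, V=4.75; Q1=4.75, Q2=14.25; dissipated=57.042
Op 2: CLOSE 2-1: Q_total=19.00, C_total=4.00, V=4.75; Q2=14.25, Q1=4.75; dissipated=0.000
Op 3: CLOSE 3-4: Q_total=33.00, C_total=9.00, V=3.67; Q3=11.00, Q4=22.00; dissipated=12.250
Final charges: Q1=4.75, Q2=14.25, Q3=11.00, Q4=22.00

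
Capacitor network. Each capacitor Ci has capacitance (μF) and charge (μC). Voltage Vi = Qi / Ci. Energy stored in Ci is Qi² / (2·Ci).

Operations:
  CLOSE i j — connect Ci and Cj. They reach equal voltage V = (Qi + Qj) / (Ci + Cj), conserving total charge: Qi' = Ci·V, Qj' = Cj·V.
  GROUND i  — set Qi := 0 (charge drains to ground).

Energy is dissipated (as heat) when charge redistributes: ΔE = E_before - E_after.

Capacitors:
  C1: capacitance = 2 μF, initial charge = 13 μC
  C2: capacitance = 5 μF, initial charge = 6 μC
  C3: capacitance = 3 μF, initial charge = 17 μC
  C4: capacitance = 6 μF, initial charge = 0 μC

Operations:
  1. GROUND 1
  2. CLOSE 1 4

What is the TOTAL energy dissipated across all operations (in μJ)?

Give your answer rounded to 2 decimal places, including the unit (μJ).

Initial: C1(2μF, Q=13μC, V=6.50V), C2(5μF, Q=6μC, V=1.20V), C3(3μF, Q=17μC, V=5.67V), C4(6μF, Q=0μC, V=0.00V)
Op 1: GROUND 1: Q1=0; energy lost=42.250
Op 2: CLOSE 1-4: Q_total=0.00, C_total=8.00, V=0.00; Q1=0.00, Q4=0.00; dissipated=0.000
Total dissipated: 42.250 μJ

Answer: 42.25 μJ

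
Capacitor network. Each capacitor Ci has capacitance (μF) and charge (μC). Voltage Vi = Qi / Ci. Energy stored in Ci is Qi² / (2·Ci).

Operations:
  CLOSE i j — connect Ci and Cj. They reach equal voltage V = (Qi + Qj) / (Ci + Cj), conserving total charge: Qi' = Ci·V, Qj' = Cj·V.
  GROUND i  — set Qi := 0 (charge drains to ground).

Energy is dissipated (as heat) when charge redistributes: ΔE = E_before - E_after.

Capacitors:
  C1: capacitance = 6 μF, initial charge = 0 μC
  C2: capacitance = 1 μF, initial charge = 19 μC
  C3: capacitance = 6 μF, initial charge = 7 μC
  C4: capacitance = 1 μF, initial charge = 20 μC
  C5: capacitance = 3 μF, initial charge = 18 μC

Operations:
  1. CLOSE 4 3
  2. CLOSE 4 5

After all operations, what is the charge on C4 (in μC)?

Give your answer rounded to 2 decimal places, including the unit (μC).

Initial: C1(6μF, Q=0μC, V=0.00V), C2(1μF, Q=19μC, V=19.00V), C3(6μF, Q=7μC, V=1.17V), C4(1μF, Q=20μC, V=20.00V), C5(3μF, Q=18μC, V=6.00V)
Op 1: CLOSE 4-3: Q_total=27.00, C_total=7.00, V=3.86; Q4=3.86, Q3=23.14; dissipated=152.012
Op 2: CLOSE 4-5: Q_total=21.86, C_total=4.00, V=5.46; Q4=5.46, Q5=16.39; dissipated=1.722
Final charges: Q1=0.00, Q2=19.00, Q3=23.14, Q4=5.46, Q5=16.39

Answer: 5.46 μC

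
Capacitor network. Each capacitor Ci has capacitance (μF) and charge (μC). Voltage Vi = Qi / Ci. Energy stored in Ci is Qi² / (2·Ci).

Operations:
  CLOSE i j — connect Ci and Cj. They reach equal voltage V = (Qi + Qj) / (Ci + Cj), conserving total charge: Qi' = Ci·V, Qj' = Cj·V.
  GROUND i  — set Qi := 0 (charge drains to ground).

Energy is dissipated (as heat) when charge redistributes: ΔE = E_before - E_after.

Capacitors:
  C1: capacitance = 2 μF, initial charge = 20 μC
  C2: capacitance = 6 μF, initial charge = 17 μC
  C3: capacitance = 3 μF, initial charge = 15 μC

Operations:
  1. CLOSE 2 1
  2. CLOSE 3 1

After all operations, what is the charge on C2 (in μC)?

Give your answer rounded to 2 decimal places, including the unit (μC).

Answer: 27.75 μC

Derivation:
Initial: C1(2μF, Q=20μC, V=10.00V), C2(6μF, Q=17μC, V=2.83V), C3(3μF, Q=15μC, V=5.00V)
Op 1: CLOSE 2-1: Q_total=37.00, C_total=8.00, V=4.62; Q2=27.75, Q1=9.25; dissipated=38.521
Op 2: CLOSE 3-1: Q_total=24.25, C_total=5.00, V=4.85; Q3=14.55, Q1=9.70; dissipated=0.084
Final charges: Q1=9.70, Q2=27.75, Q3=14.55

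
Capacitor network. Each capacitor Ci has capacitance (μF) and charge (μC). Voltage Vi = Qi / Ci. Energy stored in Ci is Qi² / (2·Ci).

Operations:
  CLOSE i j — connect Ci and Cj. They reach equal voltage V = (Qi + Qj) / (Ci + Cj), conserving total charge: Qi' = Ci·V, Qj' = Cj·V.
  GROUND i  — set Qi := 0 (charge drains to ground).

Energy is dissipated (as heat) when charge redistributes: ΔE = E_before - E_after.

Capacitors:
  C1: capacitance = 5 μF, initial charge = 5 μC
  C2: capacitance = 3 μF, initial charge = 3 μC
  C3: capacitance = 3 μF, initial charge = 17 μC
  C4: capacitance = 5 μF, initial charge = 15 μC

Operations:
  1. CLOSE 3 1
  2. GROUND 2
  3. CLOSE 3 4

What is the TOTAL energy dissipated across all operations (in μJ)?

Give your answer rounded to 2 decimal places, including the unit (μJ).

Initial: C1(5μF, Q=5μC, V=1.00V), C2(3μF, Q=3μC, V=1.00V), C3(3μF, Q=17μC, V=5.67V), C4(5μF, Q=15μC, V=3.00V)
Op 1: CLOSE 3-1: Q_total=22.00, C_total=8.00, V=2.75; Q3=8.25, Q1=13.75; dissipated=20.417
Op 2: GROUND 2: Q2=0; energy lost=1.500
Op 3: CLOSE 3-4: Q_total=23.25, C_total=8.00, V=2.91; Q3=8.72, Q4=14.53; dissipated=0.059
Total dissipated: 21.975 μJ

Answer: 21.98 μJ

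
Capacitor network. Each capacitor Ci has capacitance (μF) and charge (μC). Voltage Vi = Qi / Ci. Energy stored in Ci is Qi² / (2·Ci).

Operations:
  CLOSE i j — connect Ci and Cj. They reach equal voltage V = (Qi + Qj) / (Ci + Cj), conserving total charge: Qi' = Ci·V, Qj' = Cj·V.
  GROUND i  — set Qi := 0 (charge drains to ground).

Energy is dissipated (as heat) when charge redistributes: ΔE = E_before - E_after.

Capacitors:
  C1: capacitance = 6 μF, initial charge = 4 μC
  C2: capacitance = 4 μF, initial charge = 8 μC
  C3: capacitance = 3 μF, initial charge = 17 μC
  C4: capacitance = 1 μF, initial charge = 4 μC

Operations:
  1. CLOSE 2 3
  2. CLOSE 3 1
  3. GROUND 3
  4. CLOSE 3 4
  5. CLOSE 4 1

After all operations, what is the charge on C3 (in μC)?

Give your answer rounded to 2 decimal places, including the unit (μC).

Initial: C1(6μF, Q=4μC, V=0.67V), C2(4μF, Q=8μC, V=2.00V), C3(3μF, Q=17μC, V=5.67V), C4(1μF, Q=4μC, V=4.00V)
Op 1: CLOSE 2-3: Q_total=25.00, C_total=7.00, V=3.57; Q2=14.29, Q3=10.71; dissipated=11.524
Op 2: CLOSE 3-1: Q_total=14.71, C_total=9.00, V=1.63; Q3=4.90, Q1=9.81; dissipated=8.438
Op 3: GROUND 3: Q3=0; energy lost=4.009
Op 4: CLOSE 3-4: Q_total=4.00, C_total=4.00, V=1.00; Q3=3.00, Q4=1.00; dissipated=6.000
Op 5: CLOSE 4-1: Q_total=10.81, C_total=7.00, V=1.54; Q4=1.54, Q1=9.27; dissipated=0.173
Final charges: Q1=9.27, Q2=14.29, Q3=3.00, Q4=1.54

Answer: 3.00 μC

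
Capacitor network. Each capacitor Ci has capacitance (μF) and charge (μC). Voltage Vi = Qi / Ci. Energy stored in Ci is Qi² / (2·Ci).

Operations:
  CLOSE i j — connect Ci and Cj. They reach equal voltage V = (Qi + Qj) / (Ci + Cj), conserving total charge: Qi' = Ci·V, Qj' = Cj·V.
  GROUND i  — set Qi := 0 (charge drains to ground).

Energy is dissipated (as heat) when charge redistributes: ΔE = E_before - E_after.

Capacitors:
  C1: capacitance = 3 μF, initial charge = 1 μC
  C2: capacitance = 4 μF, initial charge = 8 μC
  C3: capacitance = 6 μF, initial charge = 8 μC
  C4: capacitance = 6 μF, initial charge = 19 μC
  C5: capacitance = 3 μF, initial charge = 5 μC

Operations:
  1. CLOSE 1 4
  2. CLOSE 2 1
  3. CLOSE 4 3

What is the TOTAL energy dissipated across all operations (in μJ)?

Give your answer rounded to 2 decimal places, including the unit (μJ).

Initial: C1(3μF, Q=1μC, V=0.33V), C2(4μF, Q=8μC, V=2.00V), C3(6μF, Q=8μC, V=1.33V), C4(6μF, Q=19μC, V=3.17V), C5(3μF, Q=5μC, V=1.67V)
Op 1: CLOSE 1-4: Q_total=20.00, C_total=9.00, V=2.22; Q1=6.67, Q4=13.33; dissipated=8.028
Op 2: CLOSE 2-1: Q_total=14.67, C_total=7.00, V=2.10; Q2=8.38, Q1=6.29; dissipated=0.042
Op 3: CLOSE 4-3: Q_total=21.33, C_total=12.00, V=1.78; Q4=10.67, Q3=10.67; dissipated=1.185
Total dissipated: 9.255 μJ

Answer: 9.26 μJ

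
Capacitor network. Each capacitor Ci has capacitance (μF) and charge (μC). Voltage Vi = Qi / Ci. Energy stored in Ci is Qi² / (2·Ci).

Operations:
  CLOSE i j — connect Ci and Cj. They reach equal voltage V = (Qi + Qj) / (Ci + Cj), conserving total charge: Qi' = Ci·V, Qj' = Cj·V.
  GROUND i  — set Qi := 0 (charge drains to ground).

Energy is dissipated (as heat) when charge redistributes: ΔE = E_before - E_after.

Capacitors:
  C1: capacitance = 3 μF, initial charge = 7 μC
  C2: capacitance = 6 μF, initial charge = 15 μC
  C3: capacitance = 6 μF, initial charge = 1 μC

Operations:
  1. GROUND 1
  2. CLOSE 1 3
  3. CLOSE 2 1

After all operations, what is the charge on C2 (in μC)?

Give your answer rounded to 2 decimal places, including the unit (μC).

Answer: 10.22 μC

Derivation:
Initial: C1(3μF, Q=7μC, V=2.33V), C2(6μF, Q=15μC, V=2.50V), C3(6μF, Q=1μC, V=0.17V)
Op 1: GROUND 1: Q1=0; energy lost=8.167
Op 2: CLOSE 1-3: Q_total=1.00, C_total=9.00, V=0.11; Q1=0.33, Q3=0.67; dissipated=0.028
Op 3: CLOSE 2-1: Q_total=15.33, C_total=9.00, V=1.70; Q2=10.22, Q1=5.11; dissipated=5.707
Final charges: Q1=5.11, Q2=10.22, Q3=0.67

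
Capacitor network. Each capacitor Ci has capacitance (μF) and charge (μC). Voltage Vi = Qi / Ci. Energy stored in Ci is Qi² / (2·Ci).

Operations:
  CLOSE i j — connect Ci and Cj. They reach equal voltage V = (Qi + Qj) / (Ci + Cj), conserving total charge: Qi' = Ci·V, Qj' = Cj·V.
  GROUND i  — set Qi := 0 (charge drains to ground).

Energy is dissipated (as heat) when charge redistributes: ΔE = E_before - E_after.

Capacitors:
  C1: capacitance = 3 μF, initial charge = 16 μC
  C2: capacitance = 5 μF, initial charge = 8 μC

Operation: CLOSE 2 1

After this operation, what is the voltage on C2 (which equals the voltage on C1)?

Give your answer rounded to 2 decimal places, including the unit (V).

Initial: C1(3μF, Q=16μC, V=5.33V), C2(5μF, Q=8μC, V=1.60V)
Op 1: CLOSE 2-1: Q_total=24.00, C_total=8.00, V=3.00; Q2=15.00, Q1=9.00; dissipated=13.067

Answer: 3.00 V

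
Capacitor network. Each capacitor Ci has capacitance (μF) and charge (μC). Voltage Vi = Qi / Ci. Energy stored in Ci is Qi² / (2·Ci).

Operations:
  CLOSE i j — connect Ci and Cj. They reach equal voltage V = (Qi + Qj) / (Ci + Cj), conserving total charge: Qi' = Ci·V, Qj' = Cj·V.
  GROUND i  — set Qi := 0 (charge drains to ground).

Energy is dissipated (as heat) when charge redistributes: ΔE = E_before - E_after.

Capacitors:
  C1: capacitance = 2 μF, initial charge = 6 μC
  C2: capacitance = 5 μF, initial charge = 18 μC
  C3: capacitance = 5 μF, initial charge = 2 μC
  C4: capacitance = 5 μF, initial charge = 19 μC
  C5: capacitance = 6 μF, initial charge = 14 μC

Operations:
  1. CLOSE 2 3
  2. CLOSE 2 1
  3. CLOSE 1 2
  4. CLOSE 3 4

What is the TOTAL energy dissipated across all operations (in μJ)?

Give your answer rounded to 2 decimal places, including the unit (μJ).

Initial: C1(2μF, Q=6μC, V=3.00V), C2(5μF, Q=18μC, V=3.60V), C3(5μF, Q=2μC, V=0.40V), C4(5μF, Q=19μC, V=3.80V), C5(6μF, Q=14μC, V=2.33V)
Op 1: CLOSE 2-3: Q_total=20.00, C_total=10.00, V=2.00; Q2=10.00, Q3=10.00; dissipated=12.800
Op 2: CLOSE 2-1: Q_total=16.00, C_total=7.00, V=2.29; Q2=11.43, Q1=4.57; dissipated=0.714
Op 3: CLOSE 1-2: Q_total=16.00, C_total=7.00, V=2.29; Q1=4.57, Q2=11.43; dissipated=0.000
Op 4: CLOSE 3-4: Q_total=29.00, C_total=10.00, V=2.90; Q3=14.50, Q4=14.50; dissipated=4.050
Total dissipated: 17.564 μJ

Answer: 17.56 μJ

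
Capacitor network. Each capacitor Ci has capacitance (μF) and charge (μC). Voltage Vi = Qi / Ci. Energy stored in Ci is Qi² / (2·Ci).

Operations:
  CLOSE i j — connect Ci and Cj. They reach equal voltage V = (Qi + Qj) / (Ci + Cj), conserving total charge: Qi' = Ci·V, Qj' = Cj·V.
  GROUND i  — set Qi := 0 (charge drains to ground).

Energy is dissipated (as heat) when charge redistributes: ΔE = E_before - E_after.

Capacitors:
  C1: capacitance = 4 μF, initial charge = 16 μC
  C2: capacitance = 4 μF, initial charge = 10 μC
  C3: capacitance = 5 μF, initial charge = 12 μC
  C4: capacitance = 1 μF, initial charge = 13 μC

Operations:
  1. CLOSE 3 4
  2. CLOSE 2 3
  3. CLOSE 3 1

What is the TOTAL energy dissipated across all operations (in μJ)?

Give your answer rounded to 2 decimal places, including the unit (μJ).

Initial: C1(4μF, Q=16μC, V=4.00V), C2(4μF, Q=10μC, V=2.50V), C3(5μF, Q=12μC, V=2.40V), C4(1μF, Q=13μC, V=13.00V)
Op 1: CLOSE 3-4: Q_total=25.00, C_total=6.00, V=4.17; Q3=20.83, Q4=4.17; dissipated=46.817
Op 2: CLOSE 2-3: Q_total=30.83, C_total=9.00, V=3.43; Q2=13.70, Q3=17.13; dissipated=3.086
Op 3: CLOSE 3-1: Q_total=33.13, C_total=9.00, V=3.68; Q3=18.41, Q1=14.72; dissipated=0.366
Total dissipated: 50.269 μJ

Answer: 50.27 μJ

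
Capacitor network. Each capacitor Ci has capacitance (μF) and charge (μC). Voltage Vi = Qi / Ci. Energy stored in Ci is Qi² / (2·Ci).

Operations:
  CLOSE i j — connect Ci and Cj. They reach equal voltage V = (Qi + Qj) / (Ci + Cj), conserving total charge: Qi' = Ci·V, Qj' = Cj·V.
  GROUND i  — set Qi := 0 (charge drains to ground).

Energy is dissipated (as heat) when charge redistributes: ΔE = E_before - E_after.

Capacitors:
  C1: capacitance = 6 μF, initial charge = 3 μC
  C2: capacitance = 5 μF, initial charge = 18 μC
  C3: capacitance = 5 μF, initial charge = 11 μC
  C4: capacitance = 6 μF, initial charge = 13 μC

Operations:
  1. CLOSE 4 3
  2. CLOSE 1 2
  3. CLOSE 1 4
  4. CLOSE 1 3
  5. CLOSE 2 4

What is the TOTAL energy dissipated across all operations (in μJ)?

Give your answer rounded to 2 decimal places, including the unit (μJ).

Initial: C1(6μF, Q=3μC, V=0.50V), C2(5μF, Q=18μC, V=3.60V), C3(5μF, Q=11μC, V=2.20V), C4(6μF, Q=13μC, V=2.17V)
Op 1: CLOSE 4-3: Q_total=24.00, C_total=11.00, V=2.18; Q4=13.09, Q3=10.91; dissipated=0.002
Op 2: CLOSE 1-2: Q_total=21.00, C_total=11.00, V=1.91; Q1=11.45, Q2=9.55; dissipated=13.105
Op 3: CLOSE 1-4: Q_total=24.55, C_total=12.00, V=2.05; Q1=12.27, Q4=12.27; dissipated=0.112
Op 4: CLOSE 1-3: Q_total=23.18, C_total=11.00, V=2.11; Q1=12.64, Q3=10.54; dissipated=0.025
Op 5: CLOSE 2-4: Q_total=21.82, C_total=11.00, V=1.98; Q2=9.92, Q4=11.90; dissipated=0.025
Total dissipated: 13.268 μJ

Answer: 13.27 μJ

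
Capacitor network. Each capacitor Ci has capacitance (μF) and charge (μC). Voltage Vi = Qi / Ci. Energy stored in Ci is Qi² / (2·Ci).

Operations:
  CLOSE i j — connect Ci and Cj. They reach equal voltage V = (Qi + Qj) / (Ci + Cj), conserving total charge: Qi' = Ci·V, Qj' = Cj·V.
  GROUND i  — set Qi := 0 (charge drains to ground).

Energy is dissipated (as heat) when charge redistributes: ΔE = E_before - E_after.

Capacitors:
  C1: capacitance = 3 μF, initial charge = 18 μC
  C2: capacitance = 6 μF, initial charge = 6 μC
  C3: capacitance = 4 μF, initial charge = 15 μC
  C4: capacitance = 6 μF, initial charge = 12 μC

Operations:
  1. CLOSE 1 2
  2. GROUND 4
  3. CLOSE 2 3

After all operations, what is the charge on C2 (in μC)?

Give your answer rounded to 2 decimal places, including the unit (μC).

Answer: 18.60 μC

Derivation:
Initial: C1(3μF, Q=18μC, V=6.00V), C2(6μF, Q=6μC, V=1.00V), C3(4μF, Q=15μC, V=3.75V), C4(6μF, Q=12μC, V=2.00V)
Op 1: CLOSE 1-2: Q_total=24.00, C_total=9.00, V=2.67; Q1=8.00, Q2=16.00; dissipated=25.000
Op 2: GROUND 4: Q4=0; energy lost=12.000
Op 3: CLOSE 2-3: Q_total=31.00, C_total=10.00, V=3.10; Q2=18.60, Q3=12.40; dissipated=1.408
Final charges: Q1=8.00, Q2=18.60, Q3=12.40, Q4=0.00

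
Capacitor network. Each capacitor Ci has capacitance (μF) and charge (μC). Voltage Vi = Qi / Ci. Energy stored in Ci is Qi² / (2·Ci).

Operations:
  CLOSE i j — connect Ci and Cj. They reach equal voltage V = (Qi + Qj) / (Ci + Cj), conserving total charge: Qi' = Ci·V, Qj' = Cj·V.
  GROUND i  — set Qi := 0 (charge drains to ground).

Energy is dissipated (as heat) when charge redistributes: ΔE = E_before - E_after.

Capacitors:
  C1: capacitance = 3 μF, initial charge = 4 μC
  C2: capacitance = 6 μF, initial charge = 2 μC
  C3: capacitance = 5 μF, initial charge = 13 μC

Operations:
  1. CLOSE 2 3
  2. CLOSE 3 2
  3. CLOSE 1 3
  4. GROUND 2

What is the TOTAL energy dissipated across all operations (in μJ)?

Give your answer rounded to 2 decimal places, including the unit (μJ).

Answer: 12.59 μJ

Derivation:
Initial: C1(3μF, Q=4μC, V=1.33V), C2(6μF, Q=2μC, V=0.33V), C3(5μF, Q=13μC, V=2.60V)
Op 1: CLOSE 2-3: Q_total=15.00, C_total=11.00, V=1.36; Q2=8.18, Q3=6.82; dissipated=7.006
Op 2: CLOSE 3-2: Q_total=15.00, C_total=11.00, V=1.36; Q3=6.82, Q2=8.18; dissipated=0.000
Op 3: CLOSE 1-3: Q_total=10.82, C_total=8.00, V=1.35; Q1=4.06, Q3=6.76; dissipated=0.001
Op 4: GROUND 2: Q2=0; energy lost=5.579
Total dissipated: 12.585 μJ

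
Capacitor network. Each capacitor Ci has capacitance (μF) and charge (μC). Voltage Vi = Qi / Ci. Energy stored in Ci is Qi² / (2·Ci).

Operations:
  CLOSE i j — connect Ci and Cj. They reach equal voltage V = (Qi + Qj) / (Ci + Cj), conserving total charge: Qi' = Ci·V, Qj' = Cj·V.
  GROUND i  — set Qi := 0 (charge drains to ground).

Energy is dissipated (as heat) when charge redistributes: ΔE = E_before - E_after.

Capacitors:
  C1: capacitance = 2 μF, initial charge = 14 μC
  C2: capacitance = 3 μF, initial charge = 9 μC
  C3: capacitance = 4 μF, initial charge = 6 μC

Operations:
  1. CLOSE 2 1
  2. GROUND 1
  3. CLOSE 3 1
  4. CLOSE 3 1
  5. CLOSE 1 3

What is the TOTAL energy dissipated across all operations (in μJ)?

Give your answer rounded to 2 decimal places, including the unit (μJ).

Answer: 32.26 μJ

Derivation:
Initial: C1(2μF, Q=14μC, V=7.00V), C2(3μF, Q=9μC, V=3.00V), C3(4μF, Q=6μC, V=1.50V)
Op 1: CLOSE 2-1: Q_total=23.00, C_total=5.00, V=4.60; Q2=13.80, Q1=9.20; dissipated=9.600
Op 2: GROUND 1: Q1=0; energy lost=21.160
Op 3: CLOSE 3-1: Q_total=6.00, C_total=6.00, V=1.00; Q3=4.00, Q1=2.00; dissipated=1.500
Op 4: CLOSE 3-1: Q_total=6.00, C_total=6.00, V=1.00; Q3=4.00, Q1=2.00; dissipated=0.000
Op 5: CLOSE 1-3: Q_total=6.00, C_total=6.00, V=1.00; Q1=2.00, Q3=4.00; dissipated=0.000
Total dissipated: 32.260 μJ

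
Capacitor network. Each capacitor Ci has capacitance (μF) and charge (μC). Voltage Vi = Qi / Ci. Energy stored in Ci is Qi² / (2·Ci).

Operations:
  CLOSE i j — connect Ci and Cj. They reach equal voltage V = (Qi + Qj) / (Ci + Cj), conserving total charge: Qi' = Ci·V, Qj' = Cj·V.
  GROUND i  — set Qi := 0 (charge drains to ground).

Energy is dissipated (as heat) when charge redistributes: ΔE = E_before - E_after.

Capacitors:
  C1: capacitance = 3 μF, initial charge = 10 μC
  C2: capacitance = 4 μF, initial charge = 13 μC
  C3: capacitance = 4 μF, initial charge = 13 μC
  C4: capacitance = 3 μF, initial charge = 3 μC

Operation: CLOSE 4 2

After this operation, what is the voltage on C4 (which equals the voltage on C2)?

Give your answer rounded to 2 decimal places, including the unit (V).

Answer: 2.29 V

Derivation:
Initial: C1(3μF, Q=10μC, V=3.33V), C2(4μF, Q=13μC, V=3.25V), C3(4μF, Q=13μC, V=3.25V), C4(3μF, Q=3μC, V=1.00V)
Op 1: CLOSE 4-2: Q_total=16.00, C_total=7.00, V=2.29; Q4=6.86, Q2=9.14; dissipated=4.339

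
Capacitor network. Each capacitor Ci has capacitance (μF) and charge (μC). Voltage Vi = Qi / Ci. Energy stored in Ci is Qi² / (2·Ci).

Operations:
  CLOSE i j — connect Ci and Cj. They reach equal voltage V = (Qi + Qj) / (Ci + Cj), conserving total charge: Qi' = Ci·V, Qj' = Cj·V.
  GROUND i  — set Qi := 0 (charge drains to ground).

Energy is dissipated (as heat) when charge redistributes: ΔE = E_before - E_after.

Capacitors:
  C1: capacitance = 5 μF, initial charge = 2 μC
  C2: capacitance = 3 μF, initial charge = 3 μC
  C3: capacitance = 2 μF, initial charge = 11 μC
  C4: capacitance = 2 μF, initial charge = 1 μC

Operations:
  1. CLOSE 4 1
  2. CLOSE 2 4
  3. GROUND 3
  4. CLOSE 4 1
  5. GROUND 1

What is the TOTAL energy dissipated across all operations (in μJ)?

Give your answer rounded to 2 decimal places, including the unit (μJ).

Answer: 31.23 μJ

Derivation:
Initial: C1(5μF, Q=2μC, V=0.40V), C2(3μF, Q=3μC, V=1.00V), C3(2μF, Q=11μC, V=5.50V), C4(2μF, Q=1μC, V=0.50V)
Op 1: CLOSE 4-1: Q_total=3.00, C_total=7.00, V=0.43; Q4=0.86, Q1=2.14; dissipated=0.007
Op 2: CLOSE 2-4: Q_total=3.86, C_total=5.00, V=0.77; Q2=2.31, Q4=1.54; dissipated=0.196
Op 3: GROUND 3: Q3=0; energy lost=30.250
Op 4: CLOSE 4-1: Q_total=3.69, C_total=7.00, V=0.53; Q4=1.05, Q1=2.63; dissipated=0.084
Op 5: GROUND 1: Q1=0; energy lost=0.693
Total dissipated: 31.230 μJ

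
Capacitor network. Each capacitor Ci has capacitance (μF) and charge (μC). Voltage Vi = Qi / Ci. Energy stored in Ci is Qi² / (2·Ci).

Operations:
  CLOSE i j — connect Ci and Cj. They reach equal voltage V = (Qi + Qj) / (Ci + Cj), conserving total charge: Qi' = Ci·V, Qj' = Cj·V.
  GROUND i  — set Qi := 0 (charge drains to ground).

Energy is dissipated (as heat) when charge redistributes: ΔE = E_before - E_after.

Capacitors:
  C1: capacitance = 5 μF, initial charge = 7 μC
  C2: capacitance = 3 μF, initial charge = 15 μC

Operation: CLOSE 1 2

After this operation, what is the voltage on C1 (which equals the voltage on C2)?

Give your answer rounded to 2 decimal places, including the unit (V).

Answer: 2.75 V

Derivation:
Initial: C1(5μF, Q=7μC, V=1.40V), C2(3μF, Q=15μC, V=5.00V)
Op 1: CLOSE 1-2: Q_total=22.00, C_total=8.00, V=2.75; Q1=13.75, Q2=8.25; dissipated=12.150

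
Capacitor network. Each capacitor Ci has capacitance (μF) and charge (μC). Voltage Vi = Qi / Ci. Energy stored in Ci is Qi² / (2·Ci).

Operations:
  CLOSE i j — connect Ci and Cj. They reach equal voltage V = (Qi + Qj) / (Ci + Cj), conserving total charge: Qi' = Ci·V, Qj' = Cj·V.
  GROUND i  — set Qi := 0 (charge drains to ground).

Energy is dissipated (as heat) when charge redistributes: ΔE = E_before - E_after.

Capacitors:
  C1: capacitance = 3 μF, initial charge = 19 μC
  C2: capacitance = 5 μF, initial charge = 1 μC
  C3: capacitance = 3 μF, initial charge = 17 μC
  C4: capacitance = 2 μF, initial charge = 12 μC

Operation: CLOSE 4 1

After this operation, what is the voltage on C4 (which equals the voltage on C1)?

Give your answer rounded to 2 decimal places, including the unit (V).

Initial: C1(3μF, Q=19μC, V=6.33V), C2(5μF, Q=1μC, V=0.20V), C3(3μF, Q=17μC, V=5.67V), C4(2μF, Q=12μC, V=6.00V)
Op 1: CLOSE 4-1: Q_total=31.00, C_total=5.00, V=6.20; Q4=12.40, Q1=18.60; dissipated=0.067

Answer: 6.20 V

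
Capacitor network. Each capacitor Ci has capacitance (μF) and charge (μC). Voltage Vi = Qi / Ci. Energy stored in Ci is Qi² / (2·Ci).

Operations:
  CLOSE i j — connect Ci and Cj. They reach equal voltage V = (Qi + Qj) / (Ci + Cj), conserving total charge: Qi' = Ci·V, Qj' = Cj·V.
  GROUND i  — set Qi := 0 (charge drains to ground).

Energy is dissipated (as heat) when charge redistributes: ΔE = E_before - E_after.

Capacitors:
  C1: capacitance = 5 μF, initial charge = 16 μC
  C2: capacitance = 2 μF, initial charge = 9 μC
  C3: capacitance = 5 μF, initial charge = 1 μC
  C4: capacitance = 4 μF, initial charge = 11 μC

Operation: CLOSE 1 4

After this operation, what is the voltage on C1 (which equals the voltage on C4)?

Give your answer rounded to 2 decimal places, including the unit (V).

Answer: 3.00 V

Derivation:
Initial: C1(5μF, Q=16μC, V=3.20V), C2(2μF, Q=9μC, V=4.50V), C3(5μF, Q=1μC, V=0.20V), C4(4μF, Q=11μC, V=2.75V)
Op 1: CLOSE 1-4: Q_total=27.00, C_total=9.00, V=3.00; Q1=15.00, Q4=12.00; dissipated=0.225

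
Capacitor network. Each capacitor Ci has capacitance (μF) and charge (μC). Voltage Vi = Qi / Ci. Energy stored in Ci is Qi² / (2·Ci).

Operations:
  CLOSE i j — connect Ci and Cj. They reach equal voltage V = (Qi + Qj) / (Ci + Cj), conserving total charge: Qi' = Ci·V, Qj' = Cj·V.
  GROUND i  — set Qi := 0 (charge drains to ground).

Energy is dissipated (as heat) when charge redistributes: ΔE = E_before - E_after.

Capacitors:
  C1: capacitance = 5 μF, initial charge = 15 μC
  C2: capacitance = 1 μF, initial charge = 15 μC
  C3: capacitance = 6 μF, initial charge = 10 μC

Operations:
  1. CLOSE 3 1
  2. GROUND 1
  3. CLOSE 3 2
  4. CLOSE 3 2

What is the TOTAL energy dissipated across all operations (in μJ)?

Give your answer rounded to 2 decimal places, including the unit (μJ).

Initial: C1(5μF, Q=15μC, V=3.00V), C2(1μF, Q=15μC, V=15.00V), C3(6μF, Q=10μC, V=1.67V)
Op 1: CLOSE 3-1: Q_total=25.00, C_total=11.00, V=2.27; Q3=13.64, Q1=11.36; dissipated=2.424
Op 2: GROUND 1: Q1=0; energy lost=12.913
Op 3: CLOSE 3-2: Q_total=28.64, C_total=7.00, V=4.09; Q3=24.55, Q2=4.09; dissipated=69.421
Op 4: CLOSE 3-2: Q_total=28.64, C_total=7.00, V=4.09; Q3=24.55, Q2=4.09; dissipated=0.000
Total dissipated: 84.759 μJ

Answer: 84.76 μJ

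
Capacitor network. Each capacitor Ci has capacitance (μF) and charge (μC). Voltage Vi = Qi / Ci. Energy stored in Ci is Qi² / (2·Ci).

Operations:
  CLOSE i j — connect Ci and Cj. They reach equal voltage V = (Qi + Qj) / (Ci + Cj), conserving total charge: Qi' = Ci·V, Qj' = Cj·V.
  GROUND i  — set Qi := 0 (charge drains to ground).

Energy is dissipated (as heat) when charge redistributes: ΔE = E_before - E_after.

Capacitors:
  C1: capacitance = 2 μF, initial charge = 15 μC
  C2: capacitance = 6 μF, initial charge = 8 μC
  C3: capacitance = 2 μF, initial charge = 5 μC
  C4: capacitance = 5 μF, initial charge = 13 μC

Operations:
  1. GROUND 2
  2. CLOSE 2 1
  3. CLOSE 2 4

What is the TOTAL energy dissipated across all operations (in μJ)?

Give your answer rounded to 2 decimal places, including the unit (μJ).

Initial: C1(2μF, Q=15μC, V=7.50V), C2(6μF, Q=8μC, V=1.33V), C3(2μF, Q=5μC, V=2.50V), C4(5μF, Q=13μC, V=2.60V)
Op 1: GROUND 2: Q2=0; energy lost=5.333
Op 2: CLOSE 2-1: Q_total=15.00, C_total=8.00, V=1.88; Q2=11.25, Q1=3.75; dissipated=42.188
Op 3: CLOSE 2-4: Q_total=24.25, C_total=11.00, V=2.20; Q2=13.23, Q4=11.02; dissipated=0.717
Total dissipated: 48.238 μJ

Answer: 48.24 μJ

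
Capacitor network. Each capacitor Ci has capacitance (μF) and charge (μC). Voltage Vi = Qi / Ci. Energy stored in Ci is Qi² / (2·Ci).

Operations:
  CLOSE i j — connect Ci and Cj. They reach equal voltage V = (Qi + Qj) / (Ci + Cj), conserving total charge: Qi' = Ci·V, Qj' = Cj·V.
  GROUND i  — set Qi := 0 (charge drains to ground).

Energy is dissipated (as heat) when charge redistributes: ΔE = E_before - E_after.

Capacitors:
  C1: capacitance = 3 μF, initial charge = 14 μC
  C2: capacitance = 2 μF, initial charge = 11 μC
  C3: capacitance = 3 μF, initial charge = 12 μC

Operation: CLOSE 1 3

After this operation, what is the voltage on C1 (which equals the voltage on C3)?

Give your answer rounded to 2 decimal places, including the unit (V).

Answer: 4.33 V

Derivation:
Initial: C1(3μF, Q=14μC, V=4.67V), C2(2μF, Q=11μC, V=5.50V), C3(3μF, Q=12μC, V=4.00V)
Op 1: CLOSE 1-3: Q_total=26.00, C_total=6.00, V=4.33; Q1=13.00, Q3=13.00; dissipated=0.333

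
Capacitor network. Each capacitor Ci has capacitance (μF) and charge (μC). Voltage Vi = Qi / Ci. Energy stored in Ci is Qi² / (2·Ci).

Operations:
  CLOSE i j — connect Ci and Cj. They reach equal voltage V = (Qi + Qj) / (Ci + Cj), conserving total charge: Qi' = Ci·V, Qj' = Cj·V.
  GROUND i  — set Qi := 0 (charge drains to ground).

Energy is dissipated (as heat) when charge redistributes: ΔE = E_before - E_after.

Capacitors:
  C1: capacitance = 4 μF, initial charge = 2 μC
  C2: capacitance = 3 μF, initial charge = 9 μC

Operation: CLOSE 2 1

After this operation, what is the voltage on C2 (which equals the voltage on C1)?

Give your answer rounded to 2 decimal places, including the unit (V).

Answer: 1.57 V

Derivation:
Initial: C1(4μF, Q=2μC, V=0.50V), C2(3μF, Q=9μC, V=3.00V)
Op 1: CLOSE 2-1: Q_total=11.00, C_total=7.00, V=1.57; Q2=4.71, Q1=6.29; dissipated=5.357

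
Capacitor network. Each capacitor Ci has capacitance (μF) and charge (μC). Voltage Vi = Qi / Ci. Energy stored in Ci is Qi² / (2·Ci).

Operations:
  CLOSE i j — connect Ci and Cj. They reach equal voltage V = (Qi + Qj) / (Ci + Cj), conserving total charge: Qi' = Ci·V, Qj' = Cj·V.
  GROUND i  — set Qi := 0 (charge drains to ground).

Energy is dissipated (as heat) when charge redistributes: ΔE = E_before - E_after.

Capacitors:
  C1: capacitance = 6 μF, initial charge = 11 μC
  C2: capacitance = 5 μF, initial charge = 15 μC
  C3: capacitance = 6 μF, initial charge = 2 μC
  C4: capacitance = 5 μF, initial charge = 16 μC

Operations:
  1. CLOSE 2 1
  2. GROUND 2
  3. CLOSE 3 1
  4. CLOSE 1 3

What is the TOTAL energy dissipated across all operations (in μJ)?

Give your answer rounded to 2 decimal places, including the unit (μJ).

Answer: 22.01 μJ

Derivation:
Initial: C1(6μF, Q=11μC, V=1.83V), C2(5μF, Q=15μC, V=3.00V), C3(6μF, Q=2μC, V=0.33V), C4(5μF, Q=16μC, V=3.20V)
Op 1: CLOSE 2-1: Q_total=26.00, C_total=11.00, V=2.36; Q2=11.82, Q1=14.18; dissipated=1.856
Op 2: GROUND 2: Q2=0; energy lost=13.967
Op 3: CLOSE 3-1: Q_total=16.18, C_total=12.00, V=1.35; Q3=8.09, Q1=8.09; dissipated=6.183
Op 4: CLOSE 1-3: Q_total=16.18, C_total=12.00, V=1.35; Q1=8.09, Q3=8.09; dissipated=0.000
Total dissipated: 22.006 μJ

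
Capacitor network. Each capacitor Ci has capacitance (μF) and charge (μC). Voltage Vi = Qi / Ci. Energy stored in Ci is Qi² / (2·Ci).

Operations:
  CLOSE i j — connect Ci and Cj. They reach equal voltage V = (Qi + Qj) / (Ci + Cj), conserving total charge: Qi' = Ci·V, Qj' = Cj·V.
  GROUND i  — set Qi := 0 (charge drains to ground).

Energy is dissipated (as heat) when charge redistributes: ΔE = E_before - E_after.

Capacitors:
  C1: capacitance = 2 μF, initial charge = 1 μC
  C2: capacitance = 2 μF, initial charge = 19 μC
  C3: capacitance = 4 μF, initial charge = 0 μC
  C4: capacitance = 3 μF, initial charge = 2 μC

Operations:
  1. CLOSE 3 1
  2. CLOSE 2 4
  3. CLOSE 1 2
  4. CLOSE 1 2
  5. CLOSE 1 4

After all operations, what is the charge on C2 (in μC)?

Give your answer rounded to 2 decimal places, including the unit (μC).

Answer: 4.37 μC

Derivation:
Initial: C1(2μF, Q=1μC, V=0.50V), C2(2μF, Q=19μC, V=9.50V), C3(4μF, Q=0μC, V=0.00V), C4(3μF, Q=2μC, V=0.67V)
Op 1: CLOSE 3-1: Q_total=1.00, C_total=6.00, V=0.17; Q3=0.67, Q1=0.33; dissipated=0.167
Op 2: CLOSE 2-4: Q_total=21.00, C_total=5.00, V=4.20; Q2=8.40, Q4=12.60; dissipated=46.817
Op 3: CLOSE 1-2: Q_total=8.73, C_total=4.00, V=2.18; Q1=4.37, Q2=4.37; dissipated=8.134
Op 4: CLOSE 1-2: Q_total=8.73, C_total=4.00, V=2.18; Q1=4.37, Q2=4.37; dissipated=0.000
Op 5: CLOSE 1-4: Q_total=16.97, C_total=5.00, V=3.39; Q1=6.79, Q4=10.18; dissipated=2.440
Final charges: Q1=6.79, Q2=4.37, Q3=0.67, Q4=10.18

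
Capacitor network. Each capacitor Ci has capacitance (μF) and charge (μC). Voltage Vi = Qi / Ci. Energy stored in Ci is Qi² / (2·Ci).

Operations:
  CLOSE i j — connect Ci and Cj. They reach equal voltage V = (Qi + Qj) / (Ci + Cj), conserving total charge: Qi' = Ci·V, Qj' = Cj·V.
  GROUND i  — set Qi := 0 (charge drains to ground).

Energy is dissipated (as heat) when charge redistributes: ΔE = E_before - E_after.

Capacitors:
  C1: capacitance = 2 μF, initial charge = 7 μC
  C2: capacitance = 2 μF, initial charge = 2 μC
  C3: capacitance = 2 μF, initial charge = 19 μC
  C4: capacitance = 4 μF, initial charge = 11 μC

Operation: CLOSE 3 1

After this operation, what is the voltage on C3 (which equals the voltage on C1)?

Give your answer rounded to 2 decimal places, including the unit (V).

Initial: C1(2μF, Q=7μC, V=3.50V), C2(2μF, Q=2μC, V=1.00V), C3(2μF, Q=19μC, V=9.50V), C4(4μF, Q=11μC, V=2.75V)
Op 1: CLOSE 3-1: Q_total=26.00, C_total=4.00, V=6.50; Q3=13.00, Q1=13.00; dissipated=18.000

Answer: 6.50 V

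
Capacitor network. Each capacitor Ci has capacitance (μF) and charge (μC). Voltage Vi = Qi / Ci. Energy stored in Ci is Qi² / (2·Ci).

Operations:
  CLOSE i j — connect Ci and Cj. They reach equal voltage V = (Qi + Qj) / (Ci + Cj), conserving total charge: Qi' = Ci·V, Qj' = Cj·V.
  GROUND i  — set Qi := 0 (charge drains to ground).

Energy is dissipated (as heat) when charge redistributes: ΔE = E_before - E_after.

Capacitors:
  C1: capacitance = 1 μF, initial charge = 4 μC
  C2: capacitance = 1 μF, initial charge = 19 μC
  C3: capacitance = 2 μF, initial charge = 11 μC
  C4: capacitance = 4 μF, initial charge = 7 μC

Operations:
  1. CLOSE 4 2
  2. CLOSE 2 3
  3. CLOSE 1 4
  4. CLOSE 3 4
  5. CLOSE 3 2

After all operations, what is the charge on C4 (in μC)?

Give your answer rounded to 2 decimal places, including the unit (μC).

Initial: C1(1μF, Q=4μC, V=4.00V), C2(1μF, Q=19μC, V=19.00V), C3(2μF, Q=11μC, V=5.50V), C4(4μF, Q=7μC, V=1.75V)
Op 1: CLOSE 4-2: Q_total=26.00, C_total=5.00, V=5.20; Q4=20.80, Q2=5.20; dissipated=119.025
Op 2: CLOSE 2-3: Q_total=16.20, C_total=3.00, V=5.40; Q2=5.40, Q3=10.80; dissipated=0.030
Op 3: CLOSE 1-4: Q_total=24.80, C_total=5.00, V=4.96; Q1=4.96, Q4=19.84; dissipated=0.576
Op 4: CLOSE 3-4: Q_total=30.64, C_total=6.00, V=5.11; Q3=10.21, Q4=20.43; dissipated=0.129
Op 5: CLOSE 3-2: Q_total=15.61, C_total=3.00, V=5.20; Q3=10.41, Q2=5.20; dissipated=0.029
Final charges: Q1=4.96, Q2=5.20, Q3=10.41, Q4=20.43

Answer: 20.43 μC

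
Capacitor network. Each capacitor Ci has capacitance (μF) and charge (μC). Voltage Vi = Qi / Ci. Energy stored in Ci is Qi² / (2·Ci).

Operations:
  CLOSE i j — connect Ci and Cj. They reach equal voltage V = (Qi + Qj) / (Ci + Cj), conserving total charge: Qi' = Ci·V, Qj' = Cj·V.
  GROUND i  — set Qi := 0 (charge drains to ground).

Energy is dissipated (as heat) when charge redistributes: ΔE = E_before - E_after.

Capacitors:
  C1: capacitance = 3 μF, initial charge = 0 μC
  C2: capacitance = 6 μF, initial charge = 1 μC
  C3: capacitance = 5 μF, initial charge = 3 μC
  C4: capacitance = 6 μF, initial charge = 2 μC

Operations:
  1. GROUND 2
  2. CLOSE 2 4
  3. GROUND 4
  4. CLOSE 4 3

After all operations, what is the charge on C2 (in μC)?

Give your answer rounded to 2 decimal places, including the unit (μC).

Answer: 1.00 μC

Derivation:
Initial: C1(3μF, Q=0μC, V=0.00V), C2(6μF, Q=1μC, V=0.17V), C3(5μF, Q=3μC, V=0.60V), C4(6μF, Q=2μC, V=0.33V)
Op 1: GROUND 2: Q2=0; energy lost=0.083
Op 2: CLOSE 2-4: Q_total=2.00, C_total=12.00, V=0.17; Q2=1.00, Q4=1.00; dissipated=0.167
Op 3: GROUND 4: Q4=0; energy lost=0.083
Op 4: CLOSE 4-3: Q_total=3.00, C_total=11.00, V=0.27; Q4=1.64, Q3=1.36; dissipated=0.491
Final charges: Q1=0.00, Q2=1.00, Q3=1.36, Q4=1.64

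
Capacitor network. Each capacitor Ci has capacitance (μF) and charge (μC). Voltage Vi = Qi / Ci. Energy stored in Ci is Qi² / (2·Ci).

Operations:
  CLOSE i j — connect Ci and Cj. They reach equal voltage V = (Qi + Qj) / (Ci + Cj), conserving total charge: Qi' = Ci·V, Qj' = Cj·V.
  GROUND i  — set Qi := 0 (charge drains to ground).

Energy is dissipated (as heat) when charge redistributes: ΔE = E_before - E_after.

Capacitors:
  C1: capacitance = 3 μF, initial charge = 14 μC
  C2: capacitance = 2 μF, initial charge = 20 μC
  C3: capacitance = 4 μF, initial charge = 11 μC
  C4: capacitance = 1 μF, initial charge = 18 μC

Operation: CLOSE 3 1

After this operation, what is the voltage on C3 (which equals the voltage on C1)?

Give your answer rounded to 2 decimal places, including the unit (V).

Initial: C1(3μF, Q=14μC, V=4.67V), C2(2μF, Q=20μC, V=10.00V), C3(4μF, Q=11μC, V=2.75V), C4(1μF, Q=18μC, V=18.00V)
Op 1: CLOSE 3-1: Q_total=25.00, C_total=7.00, V=3.57; Q3=14.29, Q1=10.71; dissipated=3.149

Answer: 3.57 V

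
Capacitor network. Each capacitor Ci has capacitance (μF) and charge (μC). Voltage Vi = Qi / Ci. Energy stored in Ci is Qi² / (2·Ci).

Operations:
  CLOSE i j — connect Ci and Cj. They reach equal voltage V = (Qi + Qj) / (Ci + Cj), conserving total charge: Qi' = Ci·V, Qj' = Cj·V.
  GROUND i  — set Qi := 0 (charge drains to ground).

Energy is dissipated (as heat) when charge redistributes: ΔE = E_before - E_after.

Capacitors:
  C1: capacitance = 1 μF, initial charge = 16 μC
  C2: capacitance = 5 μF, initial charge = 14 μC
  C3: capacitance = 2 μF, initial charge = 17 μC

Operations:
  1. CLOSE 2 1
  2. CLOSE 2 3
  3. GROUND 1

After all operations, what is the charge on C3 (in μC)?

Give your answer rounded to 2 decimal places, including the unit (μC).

Answer: 12.00 μC

Derivation:
Initial: C1(1μF, Q=16μC, V=16.00V), C2(5μF, Q=14μC, V=2.80V), C3(2μF, Q=17μC, V=8.50V)
Op 1: CLOSE 2-1: Q_total=30.00, C_total=6.00, V=5.00; Q2=25.00, Q1=5.00; dissipated=72.600
Op 2: CLOSE 2-3: Q_total=42.00, C_total=7.00, V=6.00; Q2=30.00, Q3=12.00; dissipated=8.750
Op 3: GROUND 1: Q1=0; energy lost=12.500
Final charges: Q1=0.00, Q2=30.00, Q3=12.00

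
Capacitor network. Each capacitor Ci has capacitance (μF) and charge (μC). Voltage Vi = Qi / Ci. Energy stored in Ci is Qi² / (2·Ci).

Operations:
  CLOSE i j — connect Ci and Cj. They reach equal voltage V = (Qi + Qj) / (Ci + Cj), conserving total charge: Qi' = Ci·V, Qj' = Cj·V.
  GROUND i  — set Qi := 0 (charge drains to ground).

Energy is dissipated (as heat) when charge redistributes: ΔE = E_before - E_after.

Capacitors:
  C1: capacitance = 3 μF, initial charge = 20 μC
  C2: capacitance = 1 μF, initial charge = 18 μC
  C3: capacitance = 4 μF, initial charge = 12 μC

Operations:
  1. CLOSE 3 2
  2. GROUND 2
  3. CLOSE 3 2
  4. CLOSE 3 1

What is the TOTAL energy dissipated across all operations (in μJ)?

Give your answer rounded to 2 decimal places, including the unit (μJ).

Initial: C1(3μF, Q=20μC, V=6.67V), C2(1μF, Q=18μC, V=18.00V), C3(4μF, Q=12μC, V=3.00V)
Op 1: CLOSE 3-2: Q_total=30.00, C_total=5.00, V=6.00; Q3=24.00, Q2=6.00; dissipated=90.000
Op 2: GROUND 2: Q2=0; energy lost=18.000
Op 3: CLOSE 3-2: Q_total=24.00, C_total=5.00, V=4.80; Q3=19.20, Q2=4.80; dissipated=14.400
Op 4: CLOSE 3-1: Q_total=39.20, C_total=7.00, V=5.60; Q3=22.40, Q1=16.80; dissipated=2.987
Total dissipated: 125.387 μJ

Answer: 125.39 μJ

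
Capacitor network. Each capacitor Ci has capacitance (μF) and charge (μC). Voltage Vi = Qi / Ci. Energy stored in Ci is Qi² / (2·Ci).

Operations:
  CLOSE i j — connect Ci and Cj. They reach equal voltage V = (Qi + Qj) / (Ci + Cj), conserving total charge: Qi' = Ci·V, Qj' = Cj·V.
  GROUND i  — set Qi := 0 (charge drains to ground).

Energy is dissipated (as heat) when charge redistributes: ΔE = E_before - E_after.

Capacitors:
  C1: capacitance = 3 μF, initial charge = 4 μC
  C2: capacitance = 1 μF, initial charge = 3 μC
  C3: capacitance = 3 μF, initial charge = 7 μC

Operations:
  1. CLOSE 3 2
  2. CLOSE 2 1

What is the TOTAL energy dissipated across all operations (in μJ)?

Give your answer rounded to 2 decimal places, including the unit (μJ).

Initial: C1(3μF, Q=4μC, V=1.33V), C2(1μF, Q=3μC, V=3.00V), C3(3μF, Q=7μC, V=2.33V)
Op 1: CLOSE 3-2: Q_total=10.00, C_total=4.00, V=2.50; Q3=7.50, Q2=2.50; dissipated=0.167
Op 2: CLOSE 2-1: Q_total=6.50, C_total=4.00, V=1.62; Q2=1.62, Q1=4.88; dissipated=0.510
Total dissipated: 0.677 μJ

Answer: 0.68 μJ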